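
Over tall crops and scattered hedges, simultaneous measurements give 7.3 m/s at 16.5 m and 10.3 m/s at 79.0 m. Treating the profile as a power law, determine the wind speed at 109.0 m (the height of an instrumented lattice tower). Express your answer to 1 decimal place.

11.1 m/s

First find α: α = ln(V₂/V₁)/ln(z₂/z₁) = ln(10.3/7.3)/ln(79.0/16.5) = 0.34427/1.56609 = 0.2198
Extrapolate from 79.0 m to 109.0 m: V₃ = 10.3 × (109.0/79.0)^0.2198 = 10.3 × 1.0733 = 11.0553 m/s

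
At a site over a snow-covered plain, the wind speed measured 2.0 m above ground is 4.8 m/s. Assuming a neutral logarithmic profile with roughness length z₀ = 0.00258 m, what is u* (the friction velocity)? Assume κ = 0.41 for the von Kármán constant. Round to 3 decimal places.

Log law: V(z) = (u*/κ) · ln(z/z₀) ⇒ u* = κ · V / ln(z/z₀)
u* = 0.41 × 4.8 / ln(2.0/0.00258) = 0.41 × 4.8 / 6.6531
   = 1.9680 / 6.6531 = 0.2958 m/s

u* ≈ 0.296 m/s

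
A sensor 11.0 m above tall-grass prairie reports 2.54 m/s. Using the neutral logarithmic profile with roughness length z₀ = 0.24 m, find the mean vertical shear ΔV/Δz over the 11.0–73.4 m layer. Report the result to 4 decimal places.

0.0202 m/s/m

Log law: V₂ = V₁ · ln(z₂/z₀)/ln(z₁/z₀) = 2.54 × 5.7230/3.8250 = 3.8004 m/s
ΔV/Δz = (3.8004 − 2.54)/(73.4 − 11.0) = 1.2604/62.4000 = 0.02020 m/s/m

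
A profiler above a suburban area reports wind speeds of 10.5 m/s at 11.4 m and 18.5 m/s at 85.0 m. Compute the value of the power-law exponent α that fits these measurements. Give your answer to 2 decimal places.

α ≈ 0.28

Power law: V₂/V₁ = (z₂/z₁)^α ⇒ α = ln(V₂/V₁) / ln(z₂/z₁)
α = ln(18.5/10.5) / ln(85.0/11.4) = ln(1.7619) / ln(7.4561)
  = 0.56640 / 2.00904 = 0.28192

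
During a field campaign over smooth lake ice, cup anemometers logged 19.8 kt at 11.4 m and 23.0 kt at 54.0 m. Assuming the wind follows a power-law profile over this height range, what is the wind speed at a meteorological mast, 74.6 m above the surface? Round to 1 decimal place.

First find α: α = ln(V₂/V₁)/ln(z₂/z₁) = ln(23.0/19.8)/ln(54.0/11.4) = 0.14981/1.55537 = 0.0963
Extrapolate from 54.0 m to 74.6 m: V₃ = 23.0 × (74.6/54.0)^0.0963 = 23.0 × 1.0316 = 23.7272 kt

23.7 kt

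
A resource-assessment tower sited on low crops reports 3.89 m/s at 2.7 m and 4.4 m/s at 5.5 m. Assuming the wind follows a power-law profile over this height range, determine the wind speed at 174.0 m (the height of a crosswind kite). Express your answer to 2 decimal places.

First find α: α = ln(V₂/V₁)/ln(z₂/z₁) = ln(4.4/3.89)/ln(5.5/2.7) = 0.12320/0.71150 = 0.1731
Extrapolate from 5.5 m to 174.0 m: V₃ = 4.4 × (174.0/5.5)^0.1731 = 4.4 × 1.8187 = 8.0022 m/s

8.00 m/s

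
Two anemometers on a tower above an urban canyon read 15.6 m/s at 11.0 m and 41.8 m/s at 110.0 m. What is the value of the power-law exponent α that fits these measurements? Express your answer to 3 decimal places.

α ≈ 0.428

Power law: V₂/V₁ = (z₂/z₁)^α ⇒ α = ln(V₂/V₁) / ln(z₂/z₁)
α = ln(41.8/15.6) / ln(110.0/11.0) = ln(2.6795) / ln(10.0000)
  = 0.98563 / 2.30259 = 0.42805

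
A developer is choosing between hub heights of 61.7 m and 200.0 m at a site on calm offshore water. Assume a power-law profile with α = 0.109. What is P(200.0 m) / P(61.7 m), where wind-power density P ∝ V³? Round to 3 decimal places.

1.469

Speed ratio: V_B/V_A = (z_B/z_A)^α = (200.0/61.7)^0.109 = (3.2415)^0.109 = 1.13677
Power-density ratio: P_B/P_A = (V_B/V_A)³ = (1.13677)³ = 1.46897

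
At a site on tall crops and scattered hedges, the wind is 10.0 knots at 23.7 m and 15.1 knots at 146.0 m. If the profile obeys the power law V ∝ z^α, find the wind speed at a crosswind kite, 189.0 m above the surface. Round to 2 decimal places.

First find α: α = ln(V₂/V₁)/ln(z₂/z₁) = ln(15.1/10.0)/ln(146.0/23.7) = 0.41211/1.81813 = 0.2267
Extrapolate from 146.0 m to 189.0 m: V₃ = 15.1 × (189.0/146.0)^0.2267 = 15.1 × 1.0603 = 16.0099 knots

16.01 knots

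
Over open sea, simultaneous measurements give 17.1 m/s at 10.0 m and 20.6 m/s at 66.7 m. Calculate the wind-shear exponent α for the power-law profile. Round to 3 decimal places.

α ≈ 0.098

Power law: V₂/V₁ = (z₂/z₁)^α ⇒ α = ln(V₂/V₁) / ln(z₂/z₁)
α = ln(20.6/17.1) / ln(66.7/10.0) = ln(1.2047) / ln(6.6700)
  = 0.18621 / 1.89762 = 0.09813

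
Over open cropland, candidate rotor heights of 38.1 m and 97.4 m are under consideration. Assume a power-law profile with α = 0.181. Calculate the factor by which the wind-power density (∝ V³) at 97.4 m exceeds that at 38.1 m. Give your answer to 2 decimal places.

1.66

Speed ratio: V_B/V_A = (z_B/z_A)^α = (97.4/38.1)^0.181 = (2.5564)^0.181 = 1.18517
Power-density ratio: P_B/P_A = (V_B/V_A)³ = (1.18517)³ = 1.66474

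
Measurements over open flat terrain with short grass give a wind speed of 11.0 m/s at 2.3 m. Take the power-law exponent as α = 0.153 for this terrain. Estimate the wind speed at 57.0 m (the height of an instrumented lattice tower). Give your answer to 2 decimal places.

Power-law profile: V₂ = V₁ · (z₂/z₁)^α
V₂ = 11.0 × (57.0/2.3)^0.153 = 11.0 × (24.7826)^0.153
    = 11.0 × 1.6342 = 17.9762 m/s

17.98 m/s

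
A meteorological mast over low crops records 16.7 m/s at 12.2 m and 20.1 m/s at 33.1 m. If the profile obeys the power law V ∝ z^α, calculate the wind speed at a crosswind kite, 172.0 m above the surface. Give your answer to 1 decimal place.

First find α: α = ln(V₂/V₁)/ln(z₂/z₁) = ln(20.1/16.7)/ln(33.1/12.2) = 0.18531/0.99810 = 0.1857
Extrapolate from 33.1 m to 172.0 m: V₃ = 20.1 × (172.0/33.1)^0.1857 = 20.1 × 1.3579 = 27.2946 m/s

27.3 m/s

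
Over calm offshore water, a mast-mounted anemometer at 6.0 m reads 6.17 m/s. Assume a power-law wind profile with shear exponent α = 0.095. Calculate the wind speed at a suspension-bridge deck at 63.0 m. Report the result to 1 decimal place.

Power-law profile: V₂ = V₁ · (z₂/z₁)^α
V₂ = 6.17 × (63.0/6.0)^0.095 = 6.17 × (10.5000)^0.095
    = 6.17 × 1.2503 = 7.7143 m/s

7.7 m/s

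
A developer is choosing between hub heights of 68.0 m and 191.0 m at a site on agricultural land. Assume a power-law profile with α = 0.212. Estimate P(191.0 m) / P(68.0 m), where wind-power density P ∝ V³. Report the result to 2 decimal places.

Speed ratio: V_B/V_A = (z_B/z_A)^α = (191.0/68.0)^0.212 = (2.8088)^0.212 = 1.24476
Power-density ratio: P_B/P_A = (V_B/V_A)³ = (1.24476)³ = 1.92869

1.93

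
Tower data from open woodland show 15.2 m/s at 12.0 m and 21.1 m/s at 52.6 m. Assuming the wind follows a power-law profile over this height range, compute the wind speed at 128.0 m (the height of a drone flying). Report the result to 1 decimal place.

First find α: α = ln(V₂/V₁)/ln(z₂/z₁) = ln(21.1/15.2)/ln(52.6/12.0) = 0.32798/1.47781 = 0.2219
Extrapolate from 52.6 m to 128.0 m: V₃ = 21.1 × (128.0/52.6)^0.2219 = 21.1 × 1.2182 = 25.7039 m/s

25.7 m/s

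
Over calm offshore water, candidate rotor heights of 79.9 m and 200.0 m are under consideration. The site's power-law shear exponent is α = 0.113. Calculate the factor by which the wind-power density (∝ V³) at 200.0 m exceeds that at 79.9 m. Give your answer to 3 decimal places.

Speed ratio: V_B/V_A = (z_B/z_A)^α = (200.0/79.9)^0.113 = (2.5031)^0.113 = 1.10925
Power-density ratio: P_B/P_A = (V_B/V_A)³ = (1.10925)³ = 1.36485

1.365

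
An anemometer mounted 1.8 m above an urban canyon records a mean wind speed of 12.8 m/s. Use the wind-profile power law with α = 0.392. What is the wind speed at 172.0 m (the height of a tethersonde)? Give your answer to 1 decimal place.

76.5 m/s

Power-law profile: V₂ = V₁ · (z₂/z₁)^α
V₂ = 12.8 × (172.0/1.8)^0.392 = 12.8 × (95.5556)^0.392
    = 12.8 × 5.9739 = 76.4663 m/s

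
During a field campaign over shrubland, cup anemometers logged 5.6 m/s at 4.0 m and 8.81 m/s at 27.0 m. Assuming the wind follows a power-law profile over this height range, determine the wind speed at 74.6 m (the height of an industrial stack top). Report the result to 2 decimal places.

First find α: α = ln(V₂/V₁)/ln(z₂/z₁) = ln(8.81/5.6)/ln(27.0/4.0) = 0.45312/1.90954 = 0.2373
Extrapolate from 27.0 m to 74.6 m: V₃ = 8.81 × (74.6/27.0)^0.2373 = 8.81 × 1.2727 = 11.2127 m/s

11.21 m/s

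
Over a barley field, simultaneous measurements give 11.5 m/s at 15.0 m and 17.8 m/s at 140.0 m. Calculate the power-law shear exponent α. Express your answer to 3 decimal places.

Power law: V₂/V₁ = (z₂/z₁)^α ⇒ α = ln(V₂/V₁) / ln(z₂/z₁)
α = ln(17.8/11.5) / ln(140.0/15.0) = ln(1.5478) / ln(9.3333)
  = 0.43685 / 2.23359 = 0.19558

α ≈ 0.196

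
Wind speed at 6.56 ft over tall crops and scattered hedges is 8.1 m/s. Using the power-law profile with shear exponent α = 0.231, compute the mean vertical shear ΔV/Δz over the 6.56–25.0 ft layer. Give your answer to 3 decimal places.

0.159 m/s/ft

Power law: V₂ = V₁ · (z₂/z₁)^α = 8.1 × (3.8110)^0.231 = 11.0333 m/s
ΔV/Δz = (11.0333 − 8.1)/(25.0 − 6.56) = 2.9333/18.4400 = 0.15907 m/s/ft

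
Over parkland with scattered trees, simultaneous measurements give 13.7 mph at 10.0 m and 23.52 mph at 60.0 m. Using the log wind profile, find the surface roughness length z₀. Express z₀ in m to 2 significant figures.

Log law: V(z) ∝ ln(z/z₀). With r = V₁/V₂ = 13.7/23.52 = 0.58248,
r · ln(z₂/z₀) = ln(z₁/z₀) ⇒ ln z₀ = (ln z₁ − r·ln z₂)/(1 − r)
ln z₀ = (2.30259 − 0.58248×4.09434) / 0.41752 = -0.1971
z₀ = exp(-0.1971) = 0.8211 m

z₀ ≈ 0.82 m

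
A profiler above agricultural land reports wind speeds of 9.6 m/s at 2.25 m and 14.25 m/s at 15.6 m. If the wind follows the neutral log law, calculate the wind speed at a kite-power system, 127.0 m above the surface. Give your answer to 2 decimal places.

Log law: V ∝ ln(z/z₀). From the pair, with r = V₁/V₂ = 0.67368,
ln z₀ = (ln z₁ − r·ln z₂)/(1 − r) = (0.8109 − 0.67368×2.7473)/0.32632 = -3.1867 → z₀ = 0.04131 m
V₃ = V₁ · ln(z₃/z₀)/ln(z₁/z₀) = 9.6 × 8.0309/3.9976 = 19.2856 m/s

19.29 m/s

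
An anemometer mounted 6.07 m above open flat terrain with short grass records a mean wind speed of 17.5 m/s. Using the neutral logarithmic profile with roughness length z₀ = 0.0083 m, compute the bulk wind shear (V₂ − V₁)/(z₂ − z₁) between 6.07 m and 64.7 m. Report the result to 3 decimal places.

0.107 m/s/m

Log law: V₂ = V₁ · ln(z₂/z₀)/ln(z₁/z₀) = 17.5 × 8.9613/6.5949 = 23.7794 m/s
ΔV/Δz = (23.7794 − 17.5)/(64.7 − 6.07) = 6.2794/58.6300 = 0.10710 m/s/m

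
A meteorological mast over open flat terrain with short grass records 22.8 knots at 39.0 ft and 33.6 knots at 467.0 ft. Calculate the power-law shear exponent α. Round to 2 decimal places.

α ≈ 0.16

Power law: V₂/V₁ = (z₂/z₁)^α ⇒ α = ln(V₂/V₁) / ln(z₂/z₁)
α = ln(33.6/22.8) / ln(467.0/39.0) = ln(1.4737) / ln(11.9744)
  = 0.38777 / 2.48277 = 0.15618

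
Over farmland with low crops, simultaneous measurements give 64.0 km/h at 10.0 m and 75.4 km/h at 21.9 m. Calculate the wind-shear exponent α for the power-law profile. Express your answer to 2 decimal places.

α ≈ 0.21

Power law: V₂/V₁ = (z₂/z₁)^α ⇒ α = ln(V₂/V₁) / ln(z₂/z₁)
α = ln(75.4/64.0) / ln(21.9/10.0) = ln(1.1781) / ln(2.1900)
  = 0.16392 / 0.78390 = 0.20911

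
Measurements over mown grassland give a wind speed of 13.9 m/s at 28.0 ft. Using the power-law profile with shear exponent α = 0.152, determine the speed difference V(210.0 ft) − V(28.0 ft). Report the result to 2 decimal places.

4.98 m/s

Power law: V₂ = V₁ · (z₂/z₁)^α = 13.9 × (7.5000)^0.152 = 18.8810 m/s
ΔV = 18.8810 − 13.9 = 4.9810 m/s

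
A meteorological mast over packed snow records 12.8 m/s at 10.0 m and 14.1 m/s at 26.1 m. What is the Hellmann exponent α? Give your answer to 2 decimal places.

Power law: V₂/V₁ = (z₂/z₁)^α ⇒ α = ln(V₂/V₁) / ln(z₂/z₁)
α = ln(14.1/12.8) / ln(26.1/10.0) = ln(1.1016) / ln(2.6100)
  = 0.09673 / 0.95935 = 0.10083

α ≈ 0.10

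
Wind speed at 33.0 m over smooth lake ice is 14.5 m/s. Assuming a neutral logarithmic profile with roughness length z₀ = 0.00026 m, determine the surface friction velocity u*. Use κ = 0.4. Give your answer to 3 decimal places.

u* ≈ 0.494 m/s

Log law: V(z) = (u*/κ) · ln(z/z₀) ⇒ u* = κ · V / ln(z/z₀)
u* = 0.4 × 14.5 / ln(33.0/0.00026) = 0.4 × 14.5 / 11.7513
   = 5.8000 / 11.7513 = 0.4936 m/s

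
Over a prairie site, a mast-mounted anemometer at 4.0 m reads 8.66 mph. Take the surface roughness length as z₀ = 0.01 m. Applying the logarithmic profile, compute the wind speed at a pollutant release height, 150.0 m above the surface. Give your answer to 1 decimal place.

13.9 mph

Log law: V(z) ∝ ln(z/z₀), so V₂/V₁ = ln(z₂/z₀) / ln(z₁/z₀).
ln(150.0/0.01) = 9.6158, ln(4.0/0.01) = 5.9915
V₂ = 8.66 × 9.6158/5.9915 = 8.66 × 1.6049 = 13.8986 mph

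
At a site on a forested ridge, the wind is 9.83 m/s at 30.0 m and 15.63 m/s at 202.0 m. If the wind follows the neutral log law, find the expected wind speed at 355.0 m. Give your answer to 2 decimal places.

17.34 m/s

Log law: V ∝ ln(z/z₀). From the pair, with r = V₁/V₂ = 0.62892,
ln z₀ = (ln z₁ − r·ln z₂)/(1 − r) = (3.4012 − 0.62892×5.3083)/0.37108 = 0.1690 → z₀ = 1.184 m
V₃ = V₁ · ln(z₃/z₀)/ln(z₁/z₀) = 9.83 × 5.7031/3.2322 = 17.3448 m/s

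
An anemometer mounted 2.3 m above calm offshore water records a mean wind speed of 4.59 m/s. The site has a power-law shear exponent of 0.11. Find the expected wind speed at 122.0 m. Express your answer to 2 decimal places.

7.10 m/s

Power-law profile: V₂ = V₁ · (z₂/z₁)^α
V₂ = 4.59 × (122.0/2.3)^0.11 = 4.59 × (53.0435)^0.11
    = 4.59 × 1.5478 = 7.1043 m/s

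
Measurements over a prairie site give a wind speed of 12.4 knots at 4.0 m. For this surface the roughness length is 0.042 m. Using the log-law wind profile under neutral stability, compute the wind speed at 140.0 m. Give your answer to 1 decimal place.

22.1 knots

Log law: V(z) ∝ ln(z/z₀), so V₂/V₁ = ln(z₂/z₀) / ln(z₁/z₀).
ln(140.0/0.042) = 8.1117, ln(4.0/0.042) = 4.5564
V₂ = 12.4 × 8.1117/4.5564 = 12.4 × 1.7803 = 22.0757 knots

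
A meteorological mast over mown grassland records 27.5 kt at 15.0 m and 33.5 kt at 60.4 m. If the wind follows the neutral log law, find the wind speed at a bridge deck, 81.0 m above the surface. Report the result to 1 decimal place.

Log law: V ∝ ln(z/z₀). From the pair, with r = V₁/V₂ = 0.82090,
ln z₀ = (ln z₁ − r·ln z₂)/(1 − r) = (2.7081 − 0.82090×4.1010)/0.17910 = -3.6763 → z₀ = 0.02532 m
V₃ = V₁ · ln(z₃/z₀)/ln(z₁/z₀) = 27.5 × 8.0707/6.3843 = 34.7641 kt

34.8 kt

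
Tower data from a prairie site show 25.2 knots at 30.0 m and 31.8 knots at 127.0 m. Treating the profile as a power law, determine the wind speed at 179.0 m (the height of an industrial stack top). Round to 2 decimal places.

33.61 knots

First find α: α = ln(V₂/V₁)/ln(z₂/z₁) = ln(31.8/25.2)/ln(127.0/30.0) = 0.23262/1.44299 = 0.1612
Extrapolate from 127.0 m to 179.0 m: V₃ = 31.8 × (179.0/127.0)^0.1612 = 31.8 × 1.0569 = 33.6090 knots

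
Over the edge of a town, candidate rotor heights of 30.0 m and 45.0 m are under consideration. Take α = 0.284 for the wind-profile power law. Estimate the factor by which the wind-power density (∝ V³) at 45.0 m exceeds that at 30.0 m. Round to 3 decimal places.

1.413

Speed ratio: V_B/V_A = (z_B/z_A)^α = (45.0/30.0)^0.284 = (1.5000)^0.284 = 1.12204
Power-density ratio: P_B/P_A = (V_B/V_A)³ = (1.12204)³ = 1.41263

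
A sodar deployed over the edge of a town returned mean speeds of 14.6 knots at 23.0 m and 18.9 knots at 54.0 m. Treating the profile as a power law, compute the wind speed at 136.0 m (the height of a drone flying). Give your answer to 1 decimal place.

First find α: α = ln(V₂/V₁)/ln(z₂/z₁) = ln(18.9/14.6)/ln(54.0/23.0) = 0.25814/0.85349 = 0.3025
Extrapolate from 54.0 m to 136.0 m: V₃ = 18.9 × (136.0/54.0)^0.3025 = 18.9 × 1.3223 = 24.9913 knots

25.0 knots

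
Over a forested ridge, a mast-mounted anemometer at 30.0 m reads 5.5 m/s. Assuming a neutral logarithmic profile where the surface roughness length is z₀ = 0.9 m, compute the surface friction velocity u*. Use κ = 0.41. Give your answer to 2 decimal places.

u* ≈ 0.64 m/s

Log law: V(z) = (u*/κ) · ln(z/z₀) ⇒ u* = κ · V / ln(z/z₀)
u* = 0.41 × 5.5 / ln(30.0/0.9) = 0.41 × 5.5 / 3.5066
   = 2.2550 / 3.5066 = 0.6431 m/s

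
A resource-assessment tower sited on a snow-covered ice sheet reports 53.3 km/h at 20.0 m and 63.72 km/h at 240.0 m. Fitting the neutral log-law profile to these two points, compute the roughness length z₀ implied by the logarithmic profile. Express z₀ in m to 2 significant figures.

Log law: V(z) ∝ ln(z/z₀). With r = V₁/V₂ = 53.3/63.72 = 0.83647,
r · ln(z₂/z₀) = ln(z₁/z₀) ⇒ ln z₀ = (ln z₁ − r·ln z₂)/(1 − r)
ln z₀ = (2.99573 − 0.83647×5.48064) / 0.16353 = -9.7150
z₀ = exp(-9.7150) = 0.00006037 m

z₀ ≈ 0.000060 m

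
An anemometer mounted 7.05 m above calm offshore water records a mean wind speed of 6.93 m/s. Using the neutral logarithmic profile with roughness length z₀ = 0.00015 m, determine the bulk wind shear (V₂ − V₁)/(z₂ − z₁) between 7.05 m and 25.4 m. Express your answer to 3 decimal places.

0.045 m/s/m

Log law: V₂ = V₁ · ln(z₂/z₀)/ln(z₁/z₀) = 6.93 × 12.0396/10.7579 = 7.7557 m/s
ΔV/Δz = (7.7557 − 6.93)/(25.4 − 7.05) = 0.8257/18.3500 = 0.04499 m/s/m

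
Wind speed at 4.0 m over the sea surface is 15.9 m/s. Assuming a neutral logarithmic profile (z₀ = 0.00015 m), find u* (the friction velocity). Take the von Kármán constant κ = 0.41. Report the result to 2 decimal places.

u* ≈ 0.64 m/s

Log law: V(z) = (u*/κ) · ln(z/z₀) ⇒ u* = κ · V / ln(z/z₀)
u* = 0.41 × 15.9 / ln(4.0/0.00015) = 0.41 × 15.9 / 10.1912
   = 6.5190 / 10.1912 = 0.6397 m/s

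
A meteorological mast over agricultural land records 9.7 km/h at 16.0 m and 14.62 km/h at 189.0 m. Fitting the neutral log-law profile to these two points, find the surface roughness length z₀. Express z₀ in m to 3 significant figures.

Log law: V(z) ∝ ln(z/z₀). With r = V₁/V₂ = 9.7/14.62 = 0.66347,
r · ln(z₂/z₀) = ln(z₁/z₀) ⇒ ln z₀ = (ln z₁ − r·ln z₂)/(1 − r)
ln z₀ = (2.77259 − 0.66347×5.24175) / 0.33653 = -2.0955
z₀ = exp(-2.0955) = 0.1230 m

z₀ ≈ 0.123 m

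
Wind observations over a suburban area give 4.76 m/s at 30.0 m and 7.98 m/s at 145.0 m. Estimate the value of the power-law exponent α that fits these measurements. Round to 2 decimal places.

α ≈ 0.33

Power law: V₂/V₁ = (z₂/z₁)^α ⇒ α = ln(V₂/V₁) / ln(z₂/z₁)
α = ln(7.98/4.76) / ln(145.0/30.0) = ln(1.6765) / ln(4.8333)
  = 0.51669 / 1.57554 = 0.32795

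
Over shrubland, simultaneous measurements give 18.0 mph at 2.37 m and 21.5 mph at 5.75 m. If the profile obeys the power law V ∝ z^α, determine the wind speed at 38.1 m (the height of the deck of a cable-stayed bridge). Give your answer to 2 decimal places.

First find α: α = ln(V₂/V₁)/ln(z₂/z₁) = ln(21.5/18.0)/ln(5.75/2.37) = 0.17768/0.88631 = 0.2005
Extrapolate from 5.75 m to 38.1 m: V₃ = 21.5 × (38.1/5.75)^0.2005 = 21.5 × 1.4610 = 31.4108 mph

31.41 mph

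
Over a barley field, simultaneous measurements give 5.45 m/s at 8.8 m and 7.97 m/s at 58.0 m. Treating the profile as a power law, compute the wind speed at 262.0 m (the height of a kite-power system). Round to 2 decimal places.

10.80 m/s

First find α: α = ln(V₂/V₁)/ln(z₂/z₁) = ln(7.97/5.45)/ln(58.0/8.8) = 0.38007/1.88569 = 0.2016
Extrapolate from 58.0 m to 262.0 m: V₃ = 7.97 × (262.0/58.0)^0.2016 = 7.97 × 1.3552 = 10.8007 m/s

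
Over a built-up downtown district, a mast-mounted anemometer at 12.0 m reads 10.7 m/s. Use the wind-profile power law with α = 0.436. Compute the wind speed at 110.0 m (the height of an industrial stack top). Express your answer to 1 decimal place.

28.1 m/s

Power-law profile: V₂ = V₁ · (z₂/z₁)^α
V₂ = 10.7 × (110.0/12.0)^0.436 = 10.7 × (9.1667)^0.436
    = 10.7 × 2.6274 = 28.1131 m/s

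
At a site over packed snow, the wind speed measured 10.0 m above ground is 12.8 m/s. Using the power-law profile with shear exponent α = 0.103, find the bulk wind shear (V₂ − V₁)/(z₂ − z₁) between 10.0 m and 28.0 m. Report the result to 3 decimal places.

0.080 m/s/m

Power law: V₂ = V₁ · (z₂/z₁)^α = 12.8 × (2.8000)^0.103 = 14.2320 m/s
ΔV/Δz = (14.2320 − 12.8)/(28.0 − 10.0) = 1.4320/18.0000 = 0.07956 m/s/m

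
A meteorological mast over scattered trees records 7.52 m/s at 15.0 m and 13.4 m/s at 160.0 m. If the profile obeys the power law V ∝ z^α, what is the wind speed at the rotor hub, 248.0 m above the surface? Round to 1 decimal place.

First find α: α = ln(V₂/V₁)/ln(z₂/z₁) = ln(13.4/7.52)/ln(160.0/15.0) = 0.57769/2.36712 = 0.2440
Extrapolate from 160.0 m to 248.0 m: V₃ = 13.4 × (248.0/160.0)^0.2440 = 13.4 × 1.1129 = 14.9126 m/s

14.9 m/s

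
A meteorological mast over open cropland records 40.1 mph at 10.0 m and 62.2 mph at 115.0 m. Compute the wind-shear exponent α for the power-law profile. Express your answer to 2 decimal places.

α ≈ 0.18

Power law: V₂/V₁ = (z₂/z₁)^α ⇒ α = ln(V₂/V₁) / ln(z₂/z₁)
α = ln(62.2/40.1) / ln(115.0/10.0) = ln(1.5511) / ln(11.5000)
  = 0.43898 / 2.44235 = 0.17974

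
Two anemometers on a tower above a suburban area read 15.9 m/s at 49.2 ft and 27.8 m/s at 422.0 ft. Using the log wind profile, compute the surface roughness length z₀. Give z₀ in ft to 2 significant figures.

z₀ ≈ 2.8 ft

Log law: V(z) ∝ ln(z/z₀). With r = V₁/V₂ = 15.9/27.8 = 0.57194,
r · ln(z₂/z₀) = ln(z₁/z₀) ⇒ ln z₀ = (ln z₁ − r·ln z₂)/(1 − r)
ln z₀ = (3.89589 − 0.57194×6.04501) / 0.42806 = 1.0244
z₀ = exp(1.0244) = 2.785 ft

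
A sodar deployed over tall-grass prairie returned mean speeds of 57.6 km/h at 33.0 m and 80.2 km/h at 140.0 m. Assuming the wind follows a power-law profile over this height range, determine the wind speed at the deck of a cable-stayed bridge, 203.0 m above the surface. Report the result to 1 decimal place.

87.3 km/h

First find α: α = ln(V₂/V₁)/ln(z₂/z₁) = ln(80.2/57.6)/ln(140.0/33.0) = 0.33100/1.44513 = 0.2290
Extrapolate from 140.0 m to 203.0 m: V₃ = 80.2 × (203.0/140.0)^0.2290 = 80.2 × 1.0888 = 87.3243 km/h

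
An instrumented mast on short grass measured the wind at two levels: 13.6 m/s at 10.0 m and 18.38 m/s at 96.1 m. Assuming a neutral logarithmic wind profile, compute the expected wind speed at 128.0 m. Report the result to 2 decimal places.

Log law: V ∝ ln(z/z₀). From the pair, with r = V₁/V₂ = 0.73993,
ln z₀ = (ln z₁ − r·ln z₂)/(1 − r) = (2.3026 − 0.73993×4.5654)/0.26007 = -4.1355 → z₀ = 0.01599 m
V₃ = V₁ · ln(z₃/z₀)/ln(z₁/z₀) = 13.6 × 8.9875/6.4381 = 18.9855 m/s

18.99 m/s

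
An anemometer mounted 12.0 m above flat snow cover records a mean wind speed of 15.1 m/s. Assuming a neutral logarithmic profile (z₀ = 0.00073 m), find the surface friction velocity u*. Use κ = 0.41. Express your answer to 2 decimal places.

u* ≈ 0.64 m/s

Log law: V(z) = (u*/κ) · ln(z/z₀) ⇒ u* = κ · V / ln(z/z₀)
u* = 0.41 × 15.1 / ln(12.0/0.00073) = 0.41 × 15.1 / 9.7074
   = 6.1910 / 9.7074 = 0.6378 m/s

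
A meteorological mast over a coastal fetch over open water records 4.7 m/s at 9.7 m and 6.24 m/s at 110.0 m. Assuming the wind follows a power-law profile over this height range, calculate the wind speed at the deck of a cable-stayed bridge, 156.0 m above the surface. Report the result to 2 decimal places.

First find α: α = ln(V₂/V₁)/ln(z₂/z₁) = ln(6.24/4.7)/ln(110.0/9.7) = 0.28342/2.42835 = 0.1167
Extrapolate from 110.0 m to 156.0 m: V₃ = 6.24 × (156.0/110.0)^0.1167 = 6.24 × 1.0416 = 6.4997 m/s

6.50 m/s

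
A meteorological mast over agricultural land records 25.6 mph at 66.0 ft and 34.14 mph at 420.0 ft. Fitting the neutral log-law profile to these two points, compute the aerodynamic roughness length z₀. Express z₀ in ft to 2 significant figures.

z₀ ≈ 0.26 ft

Log law: V(z) ∝ ln(z/z₀). With r = V₁/V₂ = 25.6/34.14 = 0.74985,
r · ln(z₂/z₀) = ln(z₁/z₀) ⇒ ln z₀ = (ln z₁ − r·ln z₂)/(1 − r)
ln z₀ = (4.18965 − 0.74985×6.04025) / 0.25015 = -1.3578
z₀ = exp(-1.3578) = 0.2572 ft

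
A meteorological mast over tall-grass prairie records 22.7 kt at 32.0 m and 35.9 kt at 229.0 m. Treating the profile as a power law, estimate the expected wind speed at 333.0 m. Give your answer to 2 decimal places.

First find α: α = ln(V₂/V₁)/ln(z₂/z₁) = ln(35.9/22.7)/ln(229.0/32.0) = 0.45837/1.96799 = 0.2329
Extrapolate from 229.0 m to 333.0 m: V₃ = 35.9 × (333.0/229.0)^0.2329 = 35.9 × 1.0911 = 39.1713 kt

39.17 kt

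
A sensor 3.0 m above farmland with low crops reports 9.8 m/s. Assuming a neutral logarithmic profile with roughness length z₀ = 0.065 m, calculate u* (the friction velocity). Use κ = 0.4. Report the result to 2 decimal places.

Log law: V(z) = (u*/κ) · ln(z/z₀) ⇒ u* = κ · V / ln(z/z₀)
u* = 0.4 × 9.8 / ln(3.0/0.065) = 0.4 × 9.8 / 3.8320
   = 3.9200 / 3.8320 = 1.0230 m/s

u* ≈ 1.02 m/s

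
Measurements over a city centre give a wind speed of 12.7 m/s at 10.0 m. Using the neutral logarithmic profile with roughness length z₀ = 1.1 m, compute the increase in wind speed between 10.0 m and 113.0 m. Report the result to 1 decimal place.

14.0 m/s

Log law: V₂ = V₁ · ln(z₂/z₀)/ln(z₁/z₀) = 12.7 × 4.6321/2.2073 = 26.6516 m/s
ΔV = 26.6516 − 12.7 = 13.9516 m/s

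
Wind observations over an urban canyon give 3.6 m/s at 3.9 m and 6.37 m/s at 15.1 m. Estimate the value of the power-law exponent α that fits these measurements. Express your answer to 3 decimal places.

Power law: V₂/V₁ = (z₂/z₁)^α ⇒ α = ln(V₂/V₁) / ln(z₂/z₁)
α = ln(6.37/3.6) / ln(15.1/3.9) = ln(1.7694) / ln(3.8718)
  = 0.57067 / 1.35372 = 0.42155

α ≈ 0.422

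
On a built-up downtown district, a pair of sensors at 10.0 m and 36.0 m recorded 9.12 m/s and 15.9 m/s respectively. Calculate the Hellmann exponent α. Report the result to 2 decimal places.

Power law: V₂/V₁ = (z₂/z₁)^α ⇒ α = ln(V₂/V₁) / ln(z₂/z₁)
α = ln(15.9/9.12) / ln(36.0/10.0) = ln(1.7434) / ln(3.6000)
  = 0.55585 / 1.28093 = 0.43394

α ≈ 0.43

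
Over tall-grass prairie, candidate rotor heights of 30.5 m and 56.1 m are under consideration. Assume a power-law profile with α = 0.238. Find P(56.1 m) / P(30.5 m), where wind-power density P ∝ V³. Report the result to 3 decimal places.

1.545

Speed ratio: V_B/V_A = (z_B/z_A)^α = (56.1/30.5)^0.238 = (1.8393)^0.238 = 1.15609
Power-density ratio: P_B/P_A = (V_B/V_A)³ = (1.15609)³ = 1.54515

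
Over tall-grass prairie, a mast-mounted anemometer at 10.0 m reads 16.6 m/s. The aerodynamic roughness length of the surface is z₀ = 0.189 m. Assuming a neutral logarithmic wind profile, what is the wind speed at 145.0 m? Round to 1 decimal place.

27.8 m/s

Log law: V(z) ∝ ln(z/z₀), so V₂/V₁ = ln(z₂/z₀) / ln(z₁/z₀).
ln(145.0/0.189) = 6.6427, ln(10.0/0.189) = 3.9686
V₂ = 16.6 × 6.6427/3.9686 = 16.6 × 1.6738 = 27.7855 m/s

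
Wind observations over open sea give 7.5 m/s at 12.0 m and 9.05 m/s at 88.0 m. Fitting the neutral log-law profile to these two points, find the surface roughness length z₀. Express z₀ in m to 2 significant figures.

Log law: V(z) ∝ ln(z/z₀). With r = V₁/V₂ = 7.5/9.05 = 0.82873,
r · ln(z₂/z₀) = ln(z₁/z₀) ⇒ ln z₀ = (ln z₁ − r·ln z₂)/(1 − r)
ln z₀ = (2.48491 − 0.82873×4.47734) / 0.17127 = -7.1559
z₀ = exp(-7.1559) = 0.0007803 m

z₀ ≈ 0.00078 m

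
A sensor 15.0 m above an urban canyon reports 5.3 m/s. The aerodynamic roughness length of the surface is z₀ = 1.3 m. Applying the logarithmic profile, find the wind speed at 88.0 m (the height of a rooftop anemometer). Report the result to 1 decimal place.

Log law: V(z) ∝ ln(z/z₀), so V₂/V₁ = ln(z₂/z₀) / ln(z₁/z₀).
ln(88.0/1.3) = 4.2150, ln(15.0/1.3) = 2.4457
V₂ = 5.3 × 4.2150/2.4457 = 5.3 × 1.7234 = 9.1342 m/s

9.1 m/s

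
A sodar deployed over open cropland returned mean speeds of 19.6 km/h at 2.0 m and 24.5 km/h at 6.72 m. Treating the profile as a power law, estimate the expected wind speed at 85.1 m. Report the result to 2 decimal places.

First find α: α = ln(V₂/V₁)/ln(z₂/z₁) = ln(24.5/19.6)/ln(6.72/2.0) = 0.22314/1.21194 = 0.1841
Extrapolate from 6.72 m to 85.1 m: V₃ = 24.5 × (85.1/6.72)^0.1841 = 24.5 × 1.5959 = 39.0994 km/h

39.10 km/h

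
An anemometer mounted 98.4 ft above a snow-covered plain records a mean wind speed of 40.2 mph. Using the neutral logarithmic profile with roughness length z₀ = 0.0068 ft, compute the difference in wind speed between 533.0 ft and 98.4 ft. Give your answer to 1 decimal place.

Log law: V₂ = V₁ · ln(z₂/z₀)/ln(z₁/z₀) = 40.2 × 11.2694/9.5799 = 47.2896 mph
ΔV = 47.2896 − 40.2 = 7.0896 mph

7.1 mph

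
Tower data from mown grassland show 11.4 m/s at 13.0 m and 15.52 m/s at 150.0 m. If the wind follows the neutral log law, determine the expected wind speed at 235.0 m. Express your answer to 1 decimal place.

Log law: V ∝ ln(z/z₀). From the pair, with r = V₁/V₂ = 0.73454,
ln z₀ = (ln z₁ − r·ln z₂)/(1 − r) = (2.5649 − 0.73454×5.0106)/0.26546 = -4.2022 → z₀ = 0.01496 m
V₃ = V₁ · ln(z₃/z₀)/ln(z₁/z₀) = 11.4 × 9.6618/6.7672 = 16.2763 m/s

16.3 m/s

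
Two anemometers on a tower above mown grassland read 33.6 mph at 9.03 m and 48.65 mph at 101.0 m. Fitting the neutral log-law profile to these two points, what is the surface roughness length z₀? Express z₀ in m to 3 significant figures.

Log law: V(z) ∝ ln(z/z₀). With r = V₁/V₂ = 33.6/48.65 = 0.69065,
r · ln(z₂/z₀) = ln(z₁/z₀) ⇒ ln z₀ = (ln z₁ − r·ln z₂)/(1 − r)
ln z₀ = (2.20055 − 0.69065×4.61512) / 0.30935 = -3.1901
z₀ = exp(-3.1901) = 0.04117 m

z₀ ≈ 0.0412 m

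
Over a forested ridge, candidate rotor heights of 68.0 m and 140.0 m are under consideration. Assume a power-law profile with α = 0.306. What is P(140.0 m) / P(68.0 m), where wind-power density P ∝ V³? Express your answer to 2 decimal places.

1.94

Speed ratio: V_B/V_A = (z_B/z_A)^α = (140.0/68.0)^0.306 = (2.0588)^0.306 = 1.24729
Power-density ratio: P_B/P_A = (V_B/V_A)³ = (1.24729)³ = 1.94045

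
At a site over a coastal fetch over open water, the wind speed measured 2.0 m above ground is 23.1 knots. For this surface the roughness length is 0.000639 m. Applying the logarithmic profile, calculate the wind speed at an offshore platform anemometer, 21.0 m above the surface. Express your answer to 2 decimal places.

29.85 knots

Log law: V(z) ∝ ln(z/z₀), so V₂/V₁ = ln(z₂/z₀) / ln(z₁/z₀).
ln(21.0/0.000639) = 10.4001, ln(2.0/0.000639) = 8.0488
V₂ = 23.1 × 10.4001/8.0488 = 23.1 × 1.2921 = 29.8485 knots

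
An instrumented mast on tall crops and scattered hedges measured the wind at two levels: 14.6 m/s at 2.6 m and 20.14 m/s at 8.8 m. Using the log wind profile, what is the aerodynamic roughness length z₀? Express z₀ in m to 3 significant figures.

z₀ ≈ 0.105 m

Log law: V(z) ∝ ln(z/z₀). With r = V₁/V₂ = 14.6/20.14 = 0.72493,
r · ln(z₂/z₀) = ln(z₁/z₀) ⇒ ln z₀ = (ln z₁ − r·ln z₂)/(1 − r)
ln z₀ = (0.95551 − 0.72493×2.17475) / 0.27507 = -2.2576
z₀ = exp(-2.2576) = 0.1046 m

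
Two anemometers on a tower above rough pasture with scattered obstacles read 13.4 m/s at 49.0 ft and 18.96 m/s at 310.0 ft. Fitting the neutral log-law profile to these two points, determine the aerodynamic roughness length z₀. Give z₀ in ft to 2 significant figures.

z₀ ≈ 0.57 ft

Log law: V(z) ∝ ln(z/z₀). With r = V₁/V₂ = 13.4/18.96 = 0.70675,
r · ln(z₂/z₀) = ln(z₁/z₀) ⇒ ln z₀ = (ln z₁ − r·ln z₂)/(1 − r)
ln z₀ = (3.89182 − 0.70675×5.73657) / 0.29325 = -0.5542
z₀ = exp(-0.5542) = 0.5746 ft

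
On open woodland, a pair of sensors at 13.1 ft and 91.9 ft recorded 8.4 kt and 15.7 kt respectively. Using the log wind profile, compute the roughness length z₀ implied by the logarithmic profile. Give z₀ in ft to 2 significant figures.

Log law: V(z) ∝ ln(z/z₀). With r = V₁/V₂ = 8.4/15.7 = 0.53503,
r · ln(z₂/z₀) = ln(z₁/z₀) ⇒ ln z₀ = (ln z₁ − r·ln z₂)/(1 − r)
ln z₀ = (2.57261 − 0.53503×4.52070) / 0.46497 = 0.3310
z₀ = exp(0.3310) = 1.392 ft

z₀ ≈ 1.4 ft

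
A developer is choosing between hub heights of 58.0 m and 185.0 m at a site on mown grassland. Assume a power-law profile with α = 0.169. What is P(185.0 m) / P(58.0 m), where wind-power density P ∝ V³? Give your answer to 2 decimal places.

1.80

Speed ratio: V_B/V_A = (z_B/z_A)^α = (185.0/58.0)^0.169 = (3.1897)^0.169 = 1.21656
Power-density ratio: P_B/P_A = (V_B/V_A)³ = (1.21656)³ = 1.80052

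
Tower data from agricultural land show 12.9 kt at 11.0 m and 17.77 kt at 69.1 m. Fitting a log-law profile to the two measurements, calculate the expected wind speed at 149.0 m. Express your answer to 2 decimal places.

19.81 kt

Log law: V ∝ ln(z/z₀). From the pair, with r = V₁/V₂ = 0.72594,
ln z₀ = (ln z₁ − r·ln z₂)/(1 − r) = (2.3979 − 0.72594×4.2356)/0.27406 = -2.4698 → z₀ = 0.08460 m
V₃ = V₁ · ln(z₃/z₀)/ln(z₁/z₀) = 12.9 × 7.4738/4.8677 = 19.8063 kt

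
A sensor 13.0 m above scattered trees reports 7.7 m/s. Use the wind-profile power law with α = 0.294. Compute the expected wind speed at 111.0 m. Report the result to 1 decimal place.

14.5 m/s

Power-law profile: V₂ = V₁ · (z₂/z₁)^α
V₂ = 7.7 × (111.0/13.0)^0.294 = 7.7 × (8.5385)^0.294
    = 7.7 × 1.8786 = 14.4649 m/s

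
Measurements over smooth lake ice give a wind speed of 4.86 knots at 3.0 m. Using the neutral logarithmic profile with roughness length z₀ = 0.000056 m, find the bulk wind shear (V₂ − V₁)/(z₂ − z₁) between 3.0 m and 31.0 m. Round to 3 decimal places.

0.037 knots/m

Log law: V₂ = V₁ · ln(z₂/z₀)/ln(z₁/z₀) = 4.86 × 13.2241/10.8888 = 5.9024 knots
ΔV/Δz = (5.9024 − 4.86)/(31.0 − 3.0) = 1.0424/28.0000 = 0.03723 knots/m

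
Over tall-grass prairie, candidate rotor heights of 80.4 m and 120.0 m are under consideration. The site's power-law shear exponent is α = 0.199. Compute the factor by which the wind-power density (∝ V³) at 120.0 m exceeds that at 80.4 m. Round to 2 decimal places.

1.27

Speed ratio: V_B/V_A = (z_B/z_A)^α = (120.0/80.4)^0.199 = (1.4925)^0.199 = 1.08296
Power-density ratio: P_B/P_A = (V_B/V_A)³ = (1.08296)³ = 1.27009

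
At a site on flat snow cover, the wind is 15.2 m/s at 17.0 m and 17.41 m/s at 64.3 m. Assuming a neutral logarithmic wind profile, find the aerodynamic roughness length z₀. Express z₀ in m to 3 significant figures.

z₀ ≈ 0.00181 m

Log law: V(z) ∝ ln(z/z₀). With r = V₁/V₂ = 15.2/17.41 = 0.87306,
r · ln(z₂/z₀) = ln(z₁/z₀) ⇒ ln z₀ = (ln z₁ − r·ln z₂)/(1 − r)
ln z₀ = (2.83321 − 0.87306×4.16356) / 0.12694 = -6.3167
z₀ = exp(-6.3167) = 0.001806 m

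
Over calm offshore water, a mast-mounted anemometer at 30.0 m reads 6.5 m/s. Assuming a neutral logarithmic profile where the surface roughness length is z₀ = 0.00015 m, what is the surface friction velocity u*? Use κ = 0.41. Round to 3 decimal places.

u* ≈ 0.218 m/s

Log law: V(z) = (u*/κ) · ln(z/z₀) ⇒ u* = κ · V / ln(z/z₀)
u* = 0.41 × 6.5 / ln(30.0/0.00015) = 0.41 × 6.5 / 12.2061
   = 2.6650 / 12.2061 = 0.2183 m/s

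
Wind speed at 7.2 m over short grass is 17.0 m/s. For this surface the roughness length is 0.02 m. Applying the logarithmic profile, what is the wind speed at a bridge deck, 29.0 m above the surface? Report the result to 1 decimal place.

21.0 m/s

Log law: V(z) ∝ ln(z/z₀), so V₂/V₁ = ln(z₂/z₀) / ln(z₁/z₀).
ln(29.0/0.02) = 7.2793, ln(7.2/0.02) = 5.8861
V₂ = 17.0 × 7.2793/5.8861 = 17.0 × 1.2367 = 21.0238 m/s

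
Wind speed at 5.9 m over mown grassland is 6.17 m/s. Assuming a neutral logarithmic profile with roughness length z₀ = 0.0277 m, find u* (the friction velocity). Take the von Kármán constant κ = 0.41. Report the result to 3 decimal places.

Log law: V(z) = (u*/κ) · ln(z/z₀) ⇒ u* = κ · V / ln(z/z₀)
u* = 0.41 × 6.17 / ln(5.9/0.0277) = 0.41 × 6.17 / 5.3613
   = 2.5297 / 5.3613 = 0.4718 m/s

u* ≈ 0.472 m/s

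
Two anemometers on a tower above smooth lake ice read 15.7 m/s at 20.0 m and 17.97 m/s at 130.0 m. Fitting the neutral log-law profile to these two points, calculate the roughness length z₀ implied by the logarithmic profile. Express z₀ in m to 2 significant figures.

Log law: V(z) ∝ ln(z/z₀). With r = V₁/V₂ = 15.7/17.97 = 0.87368,
r · ln(z₂/z₀) = ln(z₁/z₀) ⇒ ln z₀ = (ln z₁ − r·ln z₂)/(1 − r)
ln z₀ = (2.99573 − 0.87368×4.86753) / 0.12632 = -9.9502
z₀ = exp(-9.9502) = 0.00004772 m

z₀ ≈ 0.000048 m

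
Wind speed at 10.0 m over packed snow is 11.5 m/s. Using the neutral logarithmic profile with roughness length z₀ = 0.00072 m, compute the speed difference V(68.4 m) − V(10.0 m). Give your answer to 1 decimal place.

Log law: V₂ = V₁ · ln(z₂/z₀)/ln(z₁/z₀) = 11.5 × 11.4616/9.5388 = 13.8181 m/s
ΔV = 13.8181 − 11.5 = 2.3181 m/s

2.3 m/s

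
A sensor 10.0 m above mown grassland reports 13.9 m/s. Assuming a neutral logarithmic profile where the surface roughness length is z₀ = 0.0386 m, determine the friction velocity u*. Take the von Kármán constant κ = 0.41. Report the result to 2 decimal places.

Log law: V(z) = (u*/κ) · ln(z/z₀) ⇒ u* = κ · V / ln(z/z₀)
u* = 0.41 × 13.9 / ln(10.0/0.0386) = 0.41 × 13.9 / 5.5571
   = 5.6990 / 5.5571 = 1.0255 m/s

u* ≈ 1.03 m/s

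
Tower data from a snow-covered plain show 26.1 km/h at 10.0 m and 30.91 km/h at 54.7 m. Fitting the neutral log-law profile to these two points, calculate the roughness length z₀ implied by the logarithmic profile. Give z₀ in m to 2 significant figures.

Log law: V(z) ∝ ln(z/z₀). With r = V₁/V₂ = 26.1/30.91 = 0.84439,
r · ln(z₂/z₀) = ln(z₁/z₀) ⇒ ln z₀ = (ln z₁ − r·ln z₂)/(1 − r)
ln z₀ = (2.30259 − 0.84439×4.00186) / 0.15561 = -6.9180
z₀ = exp(-6.9180) = 0.0009898 m

z₀ ≈ 0.00099 m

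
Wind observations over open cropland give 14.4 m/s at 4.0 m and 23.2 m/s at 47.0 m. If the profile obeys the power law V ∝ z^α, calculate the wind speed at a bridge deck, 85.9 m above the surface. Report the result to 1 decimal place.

First find α: α = ln(V₂/V₁)/ln(z₂/z₁) = ln(23.2/14.4)/ln(47.0/4.0) = 0.47692/2.46385 = 0.1936
Extrapolate from 47.0 m to 85.9 m: V₃ = 23.2 × (85.9/47.0)^0.1936 = 23.2 × 1.1238 = 26.0725 m/s

26.1 m/s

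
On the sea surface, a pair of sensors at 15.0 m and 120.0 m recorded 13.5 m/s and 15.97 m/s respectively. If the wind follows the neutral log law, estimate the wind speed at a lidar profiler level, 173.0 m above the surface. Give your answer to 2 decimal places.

16.40 m/s

Log law: V ∝ ln(z/z₀). From the pair, with r = V₁/V₂ = 0.84534,
ln z₀ = (ln z₁ − r·ln z₂)/(1 − r) = (2.7081 − 0.84534×4.7875)/0.15466 = -8.6573 → z₀ = 0.0001738 m
V₃ = V₁ · ln(z₃/z₀)/ln(z₁/z₀) = 13.5 × 13.8106/11.3654 = 16.4045 m/s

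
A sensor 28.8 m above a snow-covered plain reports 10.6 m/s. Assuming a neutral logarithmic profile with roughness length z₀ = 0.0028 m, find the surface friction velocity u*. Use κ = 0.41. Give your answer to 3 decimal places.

Log law: V(z) = (u*/κ) · ln(z/z₀) ⇒ u* = κ · V / ln(z/z₀)
u* = 0.41 × 10.6 / ln(28.8/0.0028) = 0.41 × 10.6 / 9.2385
   = 4.3460 / 9.2385 = 0.4704 m/s

u* ≈ 0.470 m/s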